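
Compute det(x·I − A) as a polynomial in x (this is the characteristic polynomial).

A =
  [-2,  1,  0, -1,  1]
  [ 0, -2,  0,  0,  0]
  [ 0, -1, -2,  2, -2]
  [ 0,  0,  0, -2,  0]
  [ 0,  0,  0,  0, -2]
x^5 + 10*x^4 + 40*x^3 + 80*x^2 + 80*x + 32

Expanding det(x·I − A) (e.g. by cofactor expansion or by noting that A is similar to its Jordan form J, which has the same characteristic polynomial as A) gives
  χ_A(x) = x^5 + 10*x^4 + 40*x^3 + 80*x^2 + 80*x + 32
which factors as (x + 2)^5. The eigenvalues (with algebraic multiplicities) are λ = -2 with multiplicity 5.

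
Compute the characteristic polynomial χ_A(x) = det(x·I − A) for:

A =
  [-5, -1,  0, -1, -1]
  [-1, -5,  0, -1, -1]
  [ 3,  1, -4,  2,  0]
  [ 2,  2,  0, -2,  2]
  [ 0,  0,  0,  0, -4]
x^5 + 20*x^4 + 160*x^3 + 640*x^2 + 1280*x + 1024

Expanding det(x·I − A) (e.g. by cofactor expansion or by noting that A is similar to its Jordan form J, which has the same characteristic polynomial as A) gives
  χ_A(x) = x^5 + 20*x^4 + 160*x^3 + 640*x^2 + 1280*x + 1024
which factors as (x + 4)^5. The eigenvalues (with algebraic multiplicities) are λ = -4 with multiplicity 5.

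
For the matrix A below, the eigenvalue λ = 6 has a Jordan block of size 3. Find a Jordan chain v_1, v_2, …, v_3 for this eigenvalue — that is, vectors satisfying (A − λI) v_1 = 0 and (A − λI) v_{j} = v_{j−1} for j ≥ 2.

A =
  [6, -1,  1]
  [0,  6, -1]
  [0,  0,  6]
A Jordan chain for λ = 6 of length 3:
v_1 = (1, 0, 0)ᵀ
v_2 = (1, -1, 0)ᵀ
v_3 = (0, 0, 1)ᵀ

Let N = A − (6)·I. We want v_3 with N^3 v_3 = 0 but N^2 v_3 ≠ 0; then v_{j-1} := N · v_j for j = 3, …, 2.

Pick v_3 = (0, 0, 1)ᵀ.
Then v_2 = N · v_3 = (1, -1, 0)ᵀ.
Then v_1 = N · v_2 = (1, 0, 0)ᵀ.

Sanity check: (A − (6)·I) v_1 = (0, 0, 0)ᵀ = 0. ✓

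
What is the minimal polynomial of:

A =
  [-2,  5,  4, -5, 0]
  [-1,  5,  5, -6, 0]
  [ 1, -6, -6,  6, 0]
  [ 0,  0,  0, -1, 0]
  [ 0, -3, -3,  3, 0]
x^4 + 3*x^3 + 3*x^2 + x

The characteristic polynomial is χ_A(x) = x*(x + 1)^4, so the eigenvalues are known. The minimal polynomial is
  m_A(x) = Π_λ (x − λ)^{k_λ}
where k_λ is the size of the *largest* Jordan block for λ (equivalently, the smallest k with (A − λI)^k v = 0 for every generalised eigenvector v of λ).

  λ = -1: largest Jordan block has size 3, contributing (x + 1)^3
  λ = 0: largest Jordan block has size 1, contributing (x − 0)

So m_A(x) = x*(x + 1)^3 = x^4 + 3*x^3 + 3*x^2 + x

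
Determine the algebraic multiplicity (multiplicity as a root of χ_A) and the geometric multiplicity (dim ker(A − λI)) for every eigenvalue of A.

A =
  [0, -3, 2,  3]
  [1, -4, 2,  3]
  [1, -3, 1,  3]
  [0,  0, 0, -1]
λ = -1: alg = 4, geom = 3

Step 1 — factor the characteristic polynomial to read off the algebraic multiplicities:
  χ_A(x) = (x + 1)^4

Step 2 — compute geometric multiplicities via the rank-nullity identity g(λ) = n − rank(A − λI):
  rank(A − (-1)·I) = 1, so dim ker(A − (-1)·I) = n − 1 = 3

Summary:
  λ = -1: algebraic multiplicity = 4, geometric multiplicity = 3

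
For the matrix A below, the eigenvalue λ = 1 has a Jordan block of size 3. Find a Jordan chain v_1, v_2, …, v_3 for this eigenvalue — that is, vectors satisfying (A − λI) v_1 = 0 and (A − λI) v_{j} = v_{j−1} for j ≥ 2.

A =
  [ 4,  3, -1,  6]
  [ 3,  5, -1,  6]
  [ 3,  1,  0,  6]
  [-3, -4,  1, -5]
A Jordan chain for λ = 1 of length 3:
v_1 = (-3, 0, -9, 0)ᵀ
v_2 = (3, 3, 3, -3)ᵀ
v_3 = (1, 0, 0, 0)ᵀ

Let N = A − (1)·I. We want v_3 with N^3 v_3 = 0 but N^2 v_3 ≠ 0; then v_{j-1} := N · v_j for j = 3, …, 2.

Pick v_3 = (1, 0, 0, 0)ᵀ.
Then v_2 = N · v_3 = (3, 3, 3, -3)ᵀ.
Then v_1 = N · v_2 = (-3, 0, -9, 0)ᵀ.

Sanity check: (A − (1)·I) v_1 = (0, 0, 0, 0)ᵀ = 0. ✓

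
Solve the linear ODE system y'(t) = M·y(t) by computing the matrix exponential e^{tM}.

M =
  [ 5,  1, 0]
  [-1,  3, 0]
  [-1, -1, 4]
e^{tM} =
  [t*exp(4*t) + exp(4*t), t*exp(4*t), 0]
  [-t*exp(4*t), -t*exp(4*t) + exp(4*t), 0]
  [-t*exp(4*t), -t*exp(4*t), exp(4*t)]

Strategy: write M = P · J · P⁻¹ where J is a Jordan canonical form, so e^{tM} = P · e^{tJ} · P⁻¹, and e^{tJ} can be computed block-by-block.

M has Jordan form
J =
  [4, 1, 0]
  [0, 4, 0]
  [0, 0, 4]
(up to reordering of blocks).

Per-block formulas:
  For a 2×2 Jordan block J_2(4): exp(t · J_2(4)) = e^(4t)·(I + t·N), where N is the 2×2 nilpotent shift.
  For a 1×1 block at λ = 4: exp(t · [4]) = [e^(4t)].

After assembling e^{tJ} and conjugating by P, we get:

e^{tM} =
  [t*exp(4*t) + exp(4*t), t*exp(4*t), 0]
  [-t*exp(4*t), -t*exp(4*t) + exp(4*t), 0]
  [-t*exp(4*t), -t*exp(4*t), exp(4*t)]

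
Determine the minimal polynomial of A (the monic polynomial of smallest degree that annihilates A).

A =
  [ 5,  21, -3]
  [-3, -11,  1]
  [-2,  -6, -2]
x^3 + 8*x^2 + 20*x + 16

The characteristic polynomial is χ_A(x) = (x + 2)^2*(x + 4), so the eigenvalues are known. The minimal polynomial is
  m_A(x) = Π_λ (x − λ)^{k_λ}
where k_λ is the size of the *largest* Jordan block for λ (equivalently, the smallest k with (A − λI)^k v = 0 for every generalised eigenvector v of λ).

  λ = -4: largest Jordan block has size 1, contributing (x + 4)
  λ = -2: largest Jordan block has size 2, contributing (x + 2)^2

So m_A(x) = (x + 2)^2*(x + 4) = x^3 + 8*x^2 + 20*x + 16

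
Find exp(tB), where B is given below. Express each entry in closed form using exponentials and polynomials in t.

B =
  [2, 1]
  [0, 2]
e^{tB} =
  [exp(2*t), t*exp(2*t)]
  [0, exp(2*t)]

Strategy: write B = P · J · P⁻¹ where J is a Jordan canonical form, so e^{tB} = P · e^{tJ} · P⁻¹, and e^{tJ} can be computed block-by-block.

B has Jordan form
J =
  [2, 1]
  [0, 2]
(up to reordering of blocks).

Per-block formulas:
  For a 2×2 Jordan block J_2(2): exp(t · J_2(2)) = e^(2t)·(I + t·N), where N is the 2×2 nilpotent shift.

After assembling e^{tJ} and conjugating by P, we get:

e^{tB} =
  [exp(2*t), t*exp(2*t)]
  [0, exp(2*t)]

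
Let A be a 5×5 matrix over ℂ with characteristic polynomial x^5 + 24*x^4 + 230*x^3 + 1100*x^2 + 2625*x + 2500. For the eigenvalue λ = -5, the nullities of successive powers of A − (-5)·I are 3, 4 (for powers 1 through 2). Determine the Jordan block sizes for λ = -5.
Block sizes for λ = -5: [2, 1, 1]

From the dimensions of kernels of powers, the number of Jordan blocks of size at least j is d_j − d_{j−1} where d_j = dim ker(N^j) (with d_0 = 0). Computing the differences gives [3, 1].
The number of blocks of size exactly k is (#blocks of size ≥ k) − (#blocks of size ≥ k + 1), so the partition is: 2 block(s) of size 1, 1 block(s) of size 2.
In nonincreasing order the block sizes are [2, 1, 1].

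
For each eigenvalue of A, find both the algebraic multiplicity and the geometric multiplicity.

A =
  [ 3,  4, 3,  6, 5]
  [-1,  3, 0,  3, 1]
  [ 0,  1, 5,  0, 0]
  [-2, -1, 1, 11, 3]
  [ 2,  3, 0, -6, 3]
λ = 5: alg = 5, geom = 2

Step 1 — factor the characteristic polynomial to read off the algebraic multiplicities:
  χ_A(x) = (x - 5)^5

Step 2 — compute geometric multiplicities via the rank-nullity identity g(λ) = n − rank(A − λI):
  rank(A − (5)·I) = 3, so dim ker(A − (5)·I) = n − 3 = 2

Summary:
  λ = 5: algebraic multiplicity = 5, geometric multiplicity = 2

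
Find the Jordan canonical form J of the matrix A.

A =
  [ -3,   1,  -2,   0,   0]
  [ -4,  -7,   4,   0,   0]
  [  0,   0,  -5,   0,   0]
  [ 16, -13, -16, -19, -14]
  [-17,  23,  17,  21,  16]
J_2(-5) ⊕ J_1(-5) ⊕ J_1(-5) ⊕ J_1(2)

The characteristic polynomial is
  det(x·I − A) = x^5 + 18*x^4 + 110*x^3 + 200*x^2 - 375*x - 1250 = (x - 2)*(x + 5)^4

Eigenvalues and multiplicities (the geometric multiplicity of λ is n − rank(A − λI), which equals the number of Jordan blocks for λ):
  λ = -5: algebraic multiplicity = 4, geometric multiplicity = 3
  λ = 2: algebraic multiplicity = 1, geometric multiplicity = 1

Determining the block sizes for each eigenvalue:
  λ = -5: 3 blocks summing to 4 forces exactly one block of size 2 and the rest size 1 → block sizes [2, 1, 1]
  λ = 2: one block (gm = 1), so the single block has size am = 1 → block sizes [1]

Assembling the blocks gives a Jordan form
J =
  [-5,  1,  0,  0, 0]
  [ 0, -5,  0,  0, 0]
  [ 0,  0, -5,  0, 0]
  [ 0,  0,  0, -5, 0]
  [ 0,  0,  0,  0, 2]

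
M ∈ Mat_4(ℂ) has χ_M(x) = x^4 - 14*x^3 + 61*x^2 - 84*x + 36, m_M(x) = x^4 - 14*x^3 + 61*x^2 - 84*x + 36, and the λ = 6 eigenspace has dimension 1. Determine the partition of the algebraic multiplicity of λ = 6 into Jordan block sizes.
Block sizes for λ = 6: [2]

Step 1 — from the characteristic polynomial, algebraic multiplicity of λ = 6 is 2. From dim ker(M − (6)·I) = 1, there are exactly 1 Jordan blocks for λ = 6.
Step 2 — from the minimal polynomial, the factor (x − 6)^2 tells us the largest block for λ = 6 has size 2.
Step 3 — with total size 2, 1 blocks, and largest block 2, the block sizes (in nonincreasing order) are [2].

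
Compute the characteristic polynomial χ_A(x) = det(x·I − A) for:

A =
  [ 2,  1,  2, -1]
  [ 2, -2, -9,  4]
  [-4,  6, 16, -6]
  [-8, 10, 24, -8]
x^4 - 8*x^3 + 24*x^2 - 32*x + 16

Expanding det(x·I − A) (e.g. by cofactor expansion or by noting that A is similar to its Jordan form J, which has the same characteristic polynomial as A) gives
  χ_A(x) = x^4 - 8*x^3 + 24*x^2 - 32*x + 16
which factors as (x - 2)^4. The eigenvalues (with algebraic multiplicities) are λ = 2 with multiplicity 4.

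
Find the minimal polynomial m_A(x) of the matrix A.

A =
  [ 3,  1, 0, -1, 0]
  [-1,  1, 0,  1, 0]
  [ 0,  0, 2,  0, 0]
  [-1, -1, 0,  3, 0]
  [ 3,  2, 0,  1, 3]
x^2 - 5*x + 6

The characteristic polynomial is χ_A(x) = (x - 3)^2*(x - 2)^3, so the eigenvalues are known. The minimal polynomial is
  m_A(x) = Π_λ (x − λ)^{k_λ}
where k_λ is the size of the *largest* Jordan block for λ (equivalently, the smallest k with (A − λI)^k v = 0 for every generalised eigenvector v of λ).

  λ = 2: largest Jordan block has size 1, contributing (x − 2)
  λ = 3: largest Jordan block has size 1, contributing (x − 3)

So m_A(x) = (x - 3)*(x - 2) = x^2 - 5*x + 6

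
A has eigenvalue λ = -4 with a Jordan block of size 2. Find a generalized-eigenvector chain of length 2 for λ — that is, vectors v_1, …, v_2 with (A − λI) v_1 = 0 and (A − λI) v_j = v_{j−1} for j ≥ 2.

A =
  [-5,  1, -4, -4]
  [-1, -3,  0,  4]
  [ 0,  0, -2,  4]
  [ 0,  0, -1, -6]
A Jordan chain for λ = -4 of length 2:
v_1 = (-1, -1, 0, 0)ᵀ
v_2 = (1, 0, 0, 0)ᵀ

Let N = A − (-4)·I. We want v_2 with N^2 v_2 = 0 but N^1 v_2 ≠ 0; then v_{j-1} := N · v_j for j = 2, …, 2.

Pick v_2 = (1, 0, 0, 0)ᵀ.
Then v_1 = N · v_2 = (-1, -1, 0, 0)ᵀ.

Sanity check: (A − (-4)·I) v_1 = (0, 0, 0, 0)ᵀ = 0. ✓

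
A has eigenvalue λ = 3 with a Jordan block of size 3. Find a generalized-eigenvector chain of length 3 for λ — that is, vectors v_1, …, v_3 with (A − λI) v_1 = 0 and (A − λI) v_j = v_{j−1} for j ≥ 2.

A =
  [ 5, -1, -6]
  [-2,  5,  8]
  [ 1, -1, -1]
A Jordan chain for λ = 3 of length 3:
v_1 = (2, -2, 1)ᵀ
v_2 = (-1, 2, -1)ᵀ
v_3 = (0, 1, 0)ᵀ

Let N = A − (3)·I. We want v_3 with N^3 v_3 = 0 but N^2 v_3 ≠ 0; then v_{j-1} := N · v_j for j = 3, …, 2.

Pick v_3 = (0, 1, 0)ᵀ.
Then v_2 = N · v_3 = (-1, 2, -1)ᵀ.
Then v_1 = N · v_2 = (2, -2, 1)ᵀ.

Sanity check: (A − (3)·I) v_1 = (0, 0, 0)ᵀ = 0. ✓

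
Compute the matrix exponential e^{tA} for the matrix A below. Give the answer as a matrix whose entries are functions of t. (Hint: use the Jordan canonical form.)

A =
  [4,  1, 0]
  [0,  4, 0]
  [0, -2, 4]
e^{tA} =
  [exp(4*t), t*exp(4*t), 0]
  [0, exp(4*t), 0]
  [0, -2*t*exp(4*t), exp(4*t)]

Strategy: write A = P · J · P⁻¹ where J is a Jordan canonical form, so e^{tA} = P · e^{tJ} · P⁻¹, and e^{tJ} can be computed block-by-block.

A has Jordan form
J =
  [4, 1, 0]
  [0, 4, 0]
  [0, 0, 4]
(up to reordering of blocks).

Per-block formulas:
  For a 2×2 Jordan block J_2(4): exp(t · J_2(4)) = e^(4t)·(I + t·N), where N is the 2×2 nilpotent shift.
  For a 1×1 block at λ = 4: exp(t · [4]) = [e^(4t)].

After assembling e^{tJ} and conjugating by P, we get:

e^{tA} =
  [exp(4*t), t*exp(4*t), 0]
  [0, exp(4*t), 0]
  [0, -2*t*exp(4*t), exp(4*t)]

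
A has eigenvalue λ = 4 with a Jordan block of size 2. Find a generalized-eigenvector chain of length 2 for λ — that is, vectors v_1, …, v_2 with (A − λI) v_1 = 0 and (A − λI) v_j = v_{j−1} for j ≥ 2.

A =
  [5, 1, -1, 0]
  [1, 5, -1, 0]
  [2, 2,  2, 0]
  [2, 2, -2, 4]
A Jordan chain for λ = 4 of length 2:
v_1 = (1, 1, 2, 2)ᵀ
v_2 = (1, 0, 0, 0)ᵀ

Let N = A − (4)·I. We want v_2 with N^2 v_2 = 0 but N^1 v_2 ≠ 0; then v_{j-1} := N · v_j for j = 2, …, 2.

Pick v_2 = (1, 0, 0, 0)ᵀ.
Then v_1 = N · v_2 = (1, 1, 2, 2)ᵀ.

Sanity check: (A − (4)·I) v_1 = (0, 0, 0, 0)ᵀ = 0. ✓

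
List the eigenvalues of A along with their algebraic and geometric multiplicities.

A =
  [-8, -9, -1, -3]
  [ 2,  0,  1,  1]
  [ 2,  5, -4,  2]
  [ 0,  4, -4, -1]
λ = -4: alg = 1, geom = 1; λ = -3: alg = 3, geom = 1

Step 1 — factor the characteristic polynomial to read off the algebraic multiplicities:
  χ_A(x) = (x + 3)^3*(x + 4)

Step 2 — compute geometric multiplicities via the rank-nullity identity g(λ) = n − rank(A − λI):
  rank(A − (-4)·I) = 3, so dim ker(A − (-4)·I) = n − 3 = 1
  rank(A − (-3)·I) = 3, so dim ker(A − (-3)·I) = n − 3 = 1

Summary:
  λ = -4: algebraic multiplicity = 1, geometric multiplicity = 1
  λ = -3: algebraic multiplicity = 3, geometric multiplicity = 1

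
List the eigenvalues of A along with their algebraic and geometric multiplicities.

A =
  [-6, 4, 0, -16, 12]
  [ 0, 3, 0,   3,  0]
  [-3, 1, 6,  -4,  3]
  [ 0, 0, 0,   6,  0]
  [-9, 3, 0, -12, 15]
λ = 3: alg = 2, geom = 1; λ = 6: alg = 3, geom = 3

Step 1 — factor the characteristic polynomial to read off the algebraic multiplicities:
  χ_A(x) = (x - 6)^3*(x - 3)^2

Step 2 — compute geometric multiplicities via the rank-nullity identity g(λ) = n − rank(A − λI):
  rank(A − (3)·I) = 4, so dim ker(A − (3)·I) = n − 4 = 1
  rank(A − (6)·I) = 2, so dim ker(A − (6)·I) = n − 2 = 3

Summary:
  λ = 3: algebraic multiplicity = 2, geometric multiplicity = 1
  λ = 6: algebraic multiplicity = 3, geometric multiplicity = 3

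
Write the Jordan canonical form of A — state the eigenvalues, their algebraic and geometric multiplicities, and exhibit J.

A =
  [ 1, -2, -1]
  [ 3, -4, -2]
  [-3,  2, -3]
J_3(-2)

The characteristic polynomial is
  det(x·I − A) = x^3 + 6*x^2 + 12*x + 8 = (x + 2)^3

Eigenvalues and multiplicities (the geometric multiplicity of λ is n − rank(A − λI), which equals the number of Jordan blocks for λ):
  λ = -2: algebraic multiplicity = 3, geometric multiplicity = 1

Determining the block sizes for each eigenvalue:
  λ = -2: one block (gm = 1), so the single block has size am = 3 → block sizes [3]

Assembling the blocks gives a Jordan form
J =
  [-2,  1,  0]
  [ 0, -2,  1]
  [ 0,  0, -2]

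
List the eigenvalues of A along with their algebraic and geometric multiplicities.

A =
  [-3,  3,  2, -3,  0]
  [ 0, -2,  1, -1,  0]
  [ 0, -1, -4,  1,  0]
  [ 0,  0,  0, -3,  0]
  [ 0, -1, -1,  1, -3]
λ = -3: alg = 5, geom = 3

Step 1 — factor the characteristic polynomial to read off the algebraic multiplicities:
  χ_A(x) = (x + 3)^5

Step 2 — compute geometric multiplicities via the rank-nullity identity g(λ) = n − rank(A − λI):
  rank(A − (-3)·I) = 2, so dim ker(A − (-3)·I) = n − 2 = 3

Summary:
  λ = -3: algebraic multiplicity = 5, geometric multiplicity = 3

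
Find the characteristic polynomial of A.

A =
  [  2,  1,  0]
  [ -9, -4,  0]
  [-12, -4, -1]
x^3 + 3*x^2 + 3*x + 1

Expanding det(x·I − A) (e.g. by cofactor expansion or by noting that A is similar to its Jordan form J, which has the same characteristic polynomial as A) gives
  χ_A(x) = x^3 + 3*x^2 + 3*x + 1
which factors as (x + 1)^3. The eigenvalues (with algebraic multiplicities) are λ = -1 with multiplicity 3.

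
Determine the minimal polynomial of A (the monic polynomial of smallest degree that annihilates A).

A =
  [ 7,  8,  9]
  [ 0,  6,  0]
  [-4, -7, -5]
x^3 - 8*x^2 + 13*x - 6

The characteristic polynomial is χ_A(x) = (x - 6)*(x - 1)^2, so the eigenvalues are known. The minimal polynomial is
  m_A(x) = Π_λ (x − λ)^{k_λ}
where k_λ is the size of the *largest* Jordan block for λ (equivalently, the smallest k with (A − λI)^k v = 0 for every generalised eigenvector v of λ).

  λ = 1: largest Jordan block has size 2, contributing (x − 1)^2
  λ = 6: largest Jordan block has size 1, contributing (x − 6)

So m_A(x) = (x - 6)*(x - 1)^2 = x^3 - 8*x^2 + 13*x - 6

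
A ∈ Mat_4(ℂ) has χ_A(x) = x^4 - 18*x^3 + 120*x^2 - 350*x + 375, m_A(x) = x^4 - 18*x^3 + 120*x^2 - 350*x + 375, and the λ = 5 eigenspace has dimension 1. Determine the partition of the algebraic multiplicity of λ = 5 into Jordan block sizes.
Block sizes for λ = 5: [3]

Step 1 — from the characteristic polynomial, algebraic multiplicity of λ = 5 is 3. From dim ker(A − (5)·I) = 1, there are exactly 1 Jordan blocks for λ = 5.
Step 2 — from the minimal polynomial, the factor (x − 5)^3 tells us the largest block for λ = 5 has size 3.
Step 3 — with total size 3, 1 blocks, and largest block 3, the block sizes (in nonincreasing order) are [3].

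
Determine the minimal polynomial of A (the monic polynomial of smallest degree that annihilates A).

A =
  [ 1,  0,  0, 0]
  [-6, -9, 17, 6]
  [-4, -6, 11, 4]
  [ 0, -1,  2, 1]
x^3 - 3*x^2 + 3*x - 1

The characteristic polynomial is χ_A(x) = (x - 1)^4, so the eigenvalues are known. The minimal polynomial is
  m_A(x) = Π_λ (x − λ)^{k_λ}
where k_λ is the size of the *largest* Jordan block for λ (equivalently, the smallest k with (A − λI)^k v = 0 for every generalised eigenvector v of λ).

  λ = 1: largest Jordan block has size 3, contributing (x − 1)^3

So m_A(x) = (x - 1)^3 = x^3 - 3*x^2 + 3*x - 1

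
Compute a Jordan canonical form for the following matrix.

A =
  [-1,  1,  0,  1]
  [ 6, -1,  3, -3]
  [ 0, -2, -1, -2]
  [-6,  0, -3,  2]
J_2(-1) ⊕ J_1(-1) ⊕ J_1(2)

The characteristic polynomial is
  det(x·I − A) = x^4 + x^3 - 3*x^2 - 5*x - 2 = (x - 2)*(x + 1)^3

Eigenvalues and multiplicities (the geometric multiplicity of λ is n − rank(A − λI), which equals the number of Jordan blocks for λ):
  λ = -1: algebraic multiplicity = 3, geometric multiplicity = 2
  λ = 2: algebraic multiplicity = 1, geometric multiplicity = 1

Determining the block sizes for each eigenvalue:
  λ = -1: 2 blocks summing to 3 forces exactly one block of size 2 and the rest size 1 → block sizes [2, 1]
  λ = 2: one block (gm = 1), so the single block has size am = 1 → block sizes [1]

Assembling the blocks gives a Jordan form
J =
  [-1,  1,  0, 0]
  [ 0, -1,  0, 0]
  [ 0,  0, -1, 0]
  [ 0,  0,  0, 2]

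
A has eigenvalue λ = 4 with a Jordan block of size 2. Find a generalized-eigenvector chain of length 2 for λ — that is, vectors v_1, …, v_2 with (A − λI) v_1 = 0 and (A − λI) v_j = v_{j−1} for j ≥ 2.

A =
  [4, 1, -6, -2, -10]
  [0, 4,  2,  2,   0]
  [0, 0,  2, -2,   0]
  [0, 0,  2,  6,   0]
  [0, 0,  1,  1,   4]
A Jordan chain for λ = 4 of length 2:
v_1 = (1, 0, 0, 0, 0)ᵀ
v_2 = (0, 1, 0, 0, 0)ᵀ

Let N = A − (4)·I. We want v_2 with N^2 v_2 = 0 but N^1 v_2 ≠ 0; then v_{j-1} := N · v_j for j = 2, …, 2.

Pick v_2 = (0, 1, 0, 0, 0)ᵀ.
Then v_1 = N · v_2 = (1, 0, 0, 0, 0)ᵀ.

Sanity check: (A − (4)·I) v_1 = (0, 0, 0, 0, 0)ᵀ = 0. ✓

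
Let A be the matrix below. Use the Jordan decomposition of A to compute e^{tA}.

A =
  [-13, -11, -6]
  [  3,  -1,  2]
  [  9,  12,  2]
e^{tA} =
  [-3*t^2*exp(-4*t) - 9*t*exp(-4*t) + exp(-4*t), -3*t^2*exp(-4*t) - 11*t*exp(-4*t), -2*t^2*exp(-4*t) - 6*t*exp(-4*t)]
  [3*t*exp(-4*t), 3*t*exp(-4*t) + exp(-4*t), 2*t*exp(-4*t)]
  [9*t^2*exp(-4*t)/2 + 9*t*exp(-4*t), 9*t^2*exp(-4*t)/2 + 12*t*exp(-4*t), 3*t^2*exp(-4*t) + 6*t*exp(-4*t) + exp(-4*t)]

Strategy: write A = P · J · P⁻¹ where J is a Jordan canonical form, so e^{tA} = P · e^{tJ} · P⁻¹, and e^{tJ} can be computed block-by-block.

A has Jordan form
J =
  [-4,  1,  0]
  [ 0, -4,  1]
  [ 0,  0, -4]
(up to reordering of blocks).

Per-block formulas:
  For a 3×3 Jordan block J_3(-4): exp(t · J_3(-4)) = e^(-4t)·(I + t·N + (t^2/2)·N^2), where N is the 3×3 nilpotent shift.

After assembling e^{tJ} and conjugating by P, we get:

e^{tA} =
  [-3*t^2*exp(-4*t) - 9*t*exp(-4*t) + exp(-4*t), -3*t^2*exp(-4*t) - 11*t*exp(-4*t), -2*t^2*exp(-4*t) - 6*t*exp(-4*t)]
  [3*t*exp(-4*t), 3*t*exp(-4*t) + exp(-4*t), 2*t*exp(-4*t)]
  [9*t^2*exp(-4*t)/2 + 9*t*exp(-4*t), 9*t^2*exp(-4*t)/2 + 12*t*exp(-4*t), 3*t^2*exp(-4*t) + 6*t*exp(-4*t) + exp(-4*t)]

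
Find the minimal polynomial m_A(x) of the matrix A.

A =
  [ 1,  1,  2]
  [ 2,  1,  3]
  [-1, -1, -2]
x^3

The characteristic polynomial is χ_A(x) = x^3, so the eigenvalues are known. The minimal polynomial is
  m_A(x) = Π_λ (x − λ)^{k_λ}
where k_λ is the size of the *largest* Jordan block for λ (equivalently, the smallest k with (A − λI)^k v = 0 for every generalised eigenvector v of λ).

  λ = 0: largest Jordan block has size 3, contributing (x − 0)^3

So m_A(x) = x^3 = x^3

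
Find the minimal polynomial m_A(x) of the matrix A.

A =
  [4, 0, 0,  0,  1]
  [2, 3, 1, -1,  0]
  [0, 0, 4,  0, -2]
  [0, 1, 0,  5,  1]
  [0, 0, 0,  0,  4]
x^3 - 12*x^2 + 48*x - 64

The characteristic polynomial is χ_A(x) = (x - 4)^5, so the eigenvalues are known. The minimal polynomial is
  m_A(x) = Π_λ (x − λ)^{k_λ}
where k_λ is the size of the *largest* Jordan block for λ (equivalently, the smallest k with (A − λI)^k v = 0 for every generalised eigenvector v of λ).

  λ = 4: largest Jordan block has size 3, contributing (x − 4)^3

So m_A(x) = (x - 4)^3 = x^3 - 12*x^2 + 48*x - 64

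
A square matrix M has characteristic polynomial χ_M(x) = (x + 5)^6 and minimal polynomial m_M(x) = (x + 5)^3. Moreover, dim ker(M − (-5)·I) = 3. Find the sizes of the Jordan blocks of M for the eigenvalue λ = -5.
Block sizes for λ = -5: [3, 2, 1]

Step 1 — from the characteristic polynomial, algebraic multiplicity of λ = -5 is 6. From dim ker(M − (-5)·I) = 3, there are exactly 3 Jordan blocks for λ = -5.
Step 2 — from the minimal polynomial, the factor (x + 5)^3 tells us the largest block for λ = -5 has size 3.
Step 3 — with total size 6, 3 blocks, and largest block 3, the block sizes (in nonincreasing order) are [3, 2, 1].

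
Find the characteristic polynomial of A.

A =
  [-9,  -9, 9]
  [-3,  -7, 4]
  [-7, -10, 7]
x^3 + 9*x^2 + 27*x + 27

Expanding det(x·I − A) (e.g. by cofactor expansion or by noting that A is similar to its Jordan form J, which has the same characteristic polynomial as A) gives
  χ_A(x) = x^3 + 9*x^2 + 27*x + 27
which factors as (x + 3)^3. The eigenvalues (with algebraic multiplicities) are λ = -3 with multiplicity 3.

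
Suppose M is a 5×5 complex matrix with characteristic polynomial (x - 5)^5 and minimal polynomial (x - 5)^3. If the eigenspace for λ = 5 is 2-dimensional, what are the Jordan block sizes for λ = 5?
Block sizes for λ = 5: [3, 2]

Step 1 — from the characteristic polynomial, algebraic multiplicity of λ = 5 is 5. From dim ker(M − (5)·I) = 2, there are exactly 2 Jordan blocks for λ = 5.
Step 2 — from the minimal polynomial, the factor (x − 5)^3 tells us the largest block for λ = 5 has size 3.
Step 3 — with total size 5, 2 blocks, and largest block 3, the block sizes (in nonincreasing order) are [3, 2].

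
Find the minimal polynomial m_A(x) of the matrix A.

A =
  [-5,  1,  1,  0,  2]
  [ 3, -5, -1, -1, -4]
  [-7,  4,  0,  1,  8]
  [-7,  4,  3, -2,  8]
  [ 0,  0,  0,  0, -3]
x^3 + 9*x^2 + 27*x + 27

The characteristic polynomial is χ_A(x) = (x + 3)^5, so the eigenvalues are known. The minimal polynomial is
  m_A(x) = Π_λ (x − λ)^{k_λ}
where k_λ is the size of the *largest* Jordan block for λ (equivalently, the smallest k with (A − λI)^k v = 0 for every generalised eigenvector v of λ).

  λ = -3: largest Jordan block has size 3, contributing (x + 3)^3

So m_A(x) = (x + 3)^3 = x^3 + 9*x^2 + 27*x + 27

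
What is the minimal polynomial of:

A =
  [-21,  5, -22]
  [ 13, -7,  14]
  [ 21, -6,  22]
x^3 + 6*x^2 + 12*x + 8

The characteristic polynomial is χ_A(x) = (x + 2)^3, so the eigenvalues are known. The minimal polynomial is
  m_A(x) = Π_λ (x − λ)^{k_λ}
where k_λ is the size of the *largest* Jordan block for λ (equivalently, the smallest k with (A − λI)^k v = 0 for every generalised eigenvector v of λ).

  λ = -2: largest Jordan block has size 3, contributing (x + 2)^3

So m_A(x) = (x + 2)^3 = x^3 + 6*x^2 + 12*x + 8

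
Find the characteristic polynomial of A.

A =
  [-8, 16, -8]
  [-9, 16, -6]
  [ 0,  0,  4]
x^3 - 12*x^2 + 48*x - 64

Expanding det(x·I − A) (e.g. by cofactor expansion or by noting that A is similar to its Jordan form J, which has the same characteristic polynomial as A) gives
  χ_A(x) = x^3 - 12*x^2 + 48*x - 64
which factors as (x - 4)^3. The eigenvalues (with algebraic multiplicities) are λ = 4 with multiplicity 3.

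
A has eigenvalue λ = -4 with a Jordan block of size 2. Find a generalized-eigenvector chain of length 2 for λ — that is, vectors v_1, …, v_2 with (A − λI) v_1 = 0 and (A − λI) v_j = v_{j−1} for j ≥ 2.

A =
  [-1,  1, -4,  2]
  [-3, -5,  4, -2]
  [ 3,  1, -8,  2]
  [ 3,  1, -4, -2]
A Jordan chain for λ = -4 of length 2:
v_1 = (3, -3, 3, 3)ᵀ
v_2 = (1, 0, 0, 0)ᵀ

Let N = A − (-4)·I. We want v_2 with N^2 v_2 = 0 but N^1 v_2 ≠ 0; then v_{j-1} := N · v_j for j = 2, …, 2.

Pick v_2 = (1, 0, 0, 0)ᵀ.
Then v_1 = N · v_2 = (3, -3, 3, 3)ᵀ.

Sanity check: (A − (-4)·I) v_1 = (0, 0, 0, 0)ᵀ = 0. ✓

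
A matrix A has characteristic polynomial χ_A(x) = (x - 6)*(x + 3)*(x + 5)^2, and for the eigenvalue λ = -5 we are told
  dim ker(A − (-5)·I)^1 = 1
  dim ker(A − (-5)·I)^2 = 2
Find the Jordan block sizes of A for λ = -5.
Block sizes for λ = -5: [2]

From the dimensions of kernels of powers, the number of Jordan blocks of size at least j is d_j − d_{j−1} where d_j = dim ker(N^j) (with d_0 = 0). Computing the differences gives [1, 1].
The number of blocks of size exactly k is (#blocks of size ≥ k) − (#blocks of size ≥ k + 1), so the partition is: 1 block(s) of size 2.
In nonincreasing order the block sizes are [2].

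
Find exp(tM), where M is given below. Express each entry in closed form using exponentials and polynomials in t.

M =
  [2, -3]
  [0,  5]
e^{tM} =
  [exp(2*t), -exp(5*t) + exp(2*t)]
  [0, exp(5*t)]

Strategy: write M = P · J · P⁻¹ where J is a Jordan canonical form, so e^{tM} = P · e^{tJ} · P⁻¹, and e^{tJ} can be computed block-by-block.

M has Jordan form
J =
  [2, 0]
  [0, 5]
(up to reordering of blocks).

Per-block formulas:
  For a 1×1 block at λ = 5: exp(t · [5]) = [e^(5t)].
  For a 1×1 block at λ = 2: exp(t · [2]) = [e^(2t)].

After assembling e^{tJ} and conjugating by P, we get:

e^{tM} =
  [exp(2*t), -exp(5*t) + exp(2*t)]
  [0, exp(5*t)]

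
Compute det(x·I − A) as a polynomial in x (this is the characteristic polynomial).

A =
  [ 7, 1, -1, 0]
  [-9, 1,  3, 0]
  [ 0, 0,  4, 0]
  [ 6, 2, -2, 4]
x^4 - 16*x^3 + 96*x^2 - 256*x + 256

Expanding det(x·I − A) (e.g. by cofactor expansion or by noting that A is similar to its Jordan form J, which has the same characteristic polynomial as A) gives
  χ_A(x) = x^4 - 16*x^3 + 96*x^2 - 256*x + 256
which factors as (x - 4)^4. The eigenvalues (with algebraic multiplicities) are λ = 4 with multiplicity 4.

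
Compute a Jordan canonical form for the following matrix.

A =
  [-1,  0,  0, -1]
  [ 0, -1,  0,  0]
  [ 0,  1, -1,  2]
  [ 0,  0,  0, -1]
J_2(-1) ⊕ J_2(-1)

The characteristic polynomial is
  det(x·I − A) = x^4 + 4*x^3 + 6*x^2 + 4*x + 1 = (x + 1)^4

Eigenvalues and multiplicities (the geometric multiplicity of λ is n − rank(A − λI), which equals the number of Jordan blocks for λ):
  λ = -1: algebraic multiplicity = 4, geometric multiplicity = 2

Determining the block sizes for each eigenvalue:
  λ = -1: with am = 4 and gm = 2, the partition is not yet determined (e.g. several partitions of 4 into 2 parts exist). Let N = A − (-1)·I. Computing rank(N^1) = 2, rank(N^2) = 0; the number of blocks of size ≥ j is rank(N^{j−1}) − rank(N^j), giving [2, 2]. So we have 2 block(s) of size 2 → block sizes [2, 2]

Assembling the blocks gives a Jordan form
J =
  [-1,  1,  0,  0]
  [ 0, -1,  0,  0]
  [ 0,  0, -1,  1]
  [ 0,  0,  0, -1]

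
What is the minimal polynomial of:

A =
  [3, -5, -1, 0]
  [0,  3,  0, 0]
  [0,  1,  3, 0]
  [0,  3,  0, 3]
x^3 - 9*x^2 + 27*x - 27

The characteristic polynomial is χ_A(x) = (x - 3)^4, so the eigenvalues are known. The minimal polynomial is
  m_A(x) = Π_λ (x − λ)^{k_λ}
where k_λ is the size of the *largest* Jordan block for λ (equivalently, the smallest k with (A − λI)^k v = 0 for every generalised eigenvector v of λ).

  λ = 3: largest Jordan block has size 3, contributing (x − 3)^3

So m_A(x) = (x - 3)^3 = x^3 - 9*x^2 + 27*x - 27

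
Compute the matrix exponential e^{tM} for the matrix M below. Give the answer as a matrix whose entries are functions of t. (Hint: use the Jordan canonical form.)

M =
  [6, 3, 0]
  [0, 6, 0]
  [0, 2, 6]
e^{tM} =
  [exp(6*t), 3*t*exp(6*t), 0]
  [0, exp(6*t), 0]
  [0, 2*t*exp(6*t), exp(6*t)]

Strategy: write M = P · J · P⁻¹ where J is a Jordan canonical form, so e^{tM} = P · e^{tJ} · P⁻¹, and e^{tJ} can be computed block-by-block.

M has Jordan form
J =
  [6, 1, 0]
  [0, 6, 0]
  [0, 0, 6]
(up to reordering of blocks).

Per-block formulas:
  For a 2×2 Jordan block J_2(6): exp(t · J_2(6)) = e^(6t)·(I + t·N), where N is the 2×2 nilpotent shift.
  For a 1×1 block at λ = 6: exp(t · [6]) = [e^(6t)].

After assembling e^{tJ} and conjugating by P, we get:

e^{tM} =
  [exp(6*t), 3*t*exp(6*t), 0]
  [0, exp(6*t), 0]
  [0, 2*t*exp(6*t), exp(6*t)]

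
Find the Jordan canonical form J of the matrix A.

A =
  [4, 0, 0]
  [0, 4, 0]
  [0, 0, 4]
J_1(4) ⊕ J_1(4) ⊕ J_1(4)

The characteristic polynomial is
  det(x·I − A) = x^3 - 12*x^2 + 48*x - 64 = (x - 4)^3

Eigenvalues and multiplicities (the geometric multiplicity of λ is n − rank(A − λI), which equals the number of Jordan blocks for λ):
  λ = 4: algebraic multiplicity = 3, geometric multiplicity = 3

Determining the block sizes for each eigenvalue:
  λ = 4: gm = am = 3, so every block has size 1 → block sizes [1, 1, 1]

Assembling the blocks gives a Jordan form
J =
  [4, 0, 0]
  [0, 4, 0]
  [0, 0, 4]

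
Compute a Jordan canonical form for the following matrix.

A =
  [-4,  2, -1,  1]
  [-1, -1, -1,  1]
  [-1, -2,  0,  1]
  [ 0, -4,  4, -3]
J_2(-3) ⊕ J_1(-3) ⊕ J_1(1)

The characteristic polynomial is
  det(x·I − A) = x^4 + 8*x^3 + 18*x^2 - 27 = (x - 1)*(x + 3)^3

Eigenvalues and multiplicities (the geometric multiplicity of λ is n − rank(A − λI), which equals the number of Jordan blocks for λ):
  λ = -3: algebraic multiplicity = 3, geometric multiplicity = 2
  λ = 1: algebraic multiplicity = 1, geometric multiplicity = 1

Determining the block sizes for each eigenvalue:
  λ = -3: 2 blocks summing to 3 forces exactly one block of size 2 and the rest size 1 → block sizes [2, 1]
  λ = 1: one block (gm = 1), so the single block has size am = 1 → block sizes [1]

Assembling the blocks gives a Jordan form
J =
  [-3,  1,  0, 0]
  [ 0, -3,  0, 0]
  [ 0,  0, -3, 0]
  [ 0,  0,  0, 1]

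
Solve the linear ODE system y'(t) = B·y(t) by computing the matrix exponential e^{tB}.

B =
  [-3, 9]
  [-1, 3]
e^{tB} =
  [1 - 3*t, 9*t]
  [-t, 3*t + 1]

Strategy: write B = P · J · P⁻¹ where J is a Jordan canonical form, so e^{tB} = P · e^{tJ} · P⁻¹, and e^{tJ} can be computed block-by-block.

B has Jordan form
J =
  [0, 1]
  [0, 0]
(up to reordering of blocks).

Per-block formulas:
  For a 2×2 Jordan block J_2(0): exp(t · J_2(0)) = e^(0t)·(I + t·N), where N is the 2×2 nilpotent shift.

After assembling e^{tJ} and conjugating by P, we get:

e^{tB} =
  [1 - 3*t, 9*t]
  [-t, 3*t + 1]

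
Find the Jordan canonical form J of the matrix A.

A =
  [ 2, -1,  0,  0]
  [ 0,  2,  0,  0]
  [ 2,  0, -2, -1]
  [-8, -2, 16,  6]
J_2(2) ⊕ J_2(2)

The characteristic polynomial is
  det(x·I − A) = x^4 - 8*x^3 + 24*x^2 - 32*x + 16 = (x - 2)^4

Eigenvalues and multiplicities (the geometric multiplicity of λ is n − rank(A − λI), which equals the number of Jordan blocks for λ):
  λ = 2: algebraic multiplicity = 4, geometric multiplicity = 2

Determining the block sizes for each eigenvalue:
  λ = 2: with am = 4 and gm = 2, the partition is not yet determined (e.g. several partitions of 4 into 2 parts exist). Let N = A − (2)·I. Computing rank(N^1) = 2, rank(N^2) = 0; the number of blocks of size ≥ j is rank(N^{j−1}) − rank(N^j), giving [2, 2]. So we have 2 block(s) of size 2 → block sizes [2, 2]

Assembling the blocks gives a Jordan form
J =
  [2, 1, 0, 0]
  [0, 2, 0, 0]
  [0, 0, 2, 1]
  [0, 0, 0, 2]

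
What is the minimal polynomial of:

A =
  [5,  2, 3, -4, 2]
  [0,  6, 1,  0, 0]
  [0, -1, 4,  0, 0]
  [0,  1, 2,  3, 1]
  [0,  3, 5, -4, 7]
x^3 - 15*x^2 + 75*x - 125

The characteristic polynomial is χ_A(x) = (x - 5)^5, so the eigenvalues are known. The minimal polynomial is
  m_A(x) = Π_λ (x − λ)^{k_λ}
where k_λ is the size of the *largest* Jordan block for λ (equivalently, the smallest k with (A − λI)^k v = 0 for every generalised eigenvector v of λ).

  λ = 5: largest Jordan block has size 3, contributing (x − 5)^3

So m_A(x) = (x - 5)^3 = x^3 - 15*x^2 + 75*x - 125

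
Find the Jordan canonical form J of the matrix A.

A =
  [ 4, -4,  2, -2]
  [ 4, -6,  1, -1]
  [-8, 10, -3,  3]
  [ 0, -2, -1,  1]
J_1(-4) ⊕ J_2(0) ⊕ J_1(0)

The characteristic polynomial is
  det(x·I − A) = x^4 + 4*x^3 = x^3*(x + 4)

Eigenvalues and multiplicities (the geometric multiplicity of λ is n − rank(A − λI), which equals the number of Jordan blocks for λ):
  λ = -4: algebraic multiplicity = 1, geometric multiplicity = 1
  λ = 0: algebraic multiplicity = 3, geometric multiplicity = 2

Determining the block sizes for each eigenvalue:
  λ = -4: one block (gm = 1), so the single block has size am = 1 → block sizes [1]
  λ = 0: 2 blocks summing to 3 forces exactly one block of size 2 and the rest size 1 → block sizes [2, 1]

Assembling the blocks gives a Jordan form
J =
  [-4, 0, 0, 0]
  [ 0, 0, 1, 0]
  [ 0, 0, 0, 0]
  [ 0, 0, 0, 0]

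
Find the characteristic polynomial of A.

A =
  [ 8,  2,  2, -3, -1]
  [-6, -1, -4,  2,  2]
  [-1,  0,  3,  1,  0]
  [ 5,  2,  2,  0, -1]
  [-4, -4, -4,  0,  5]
x^5 - 15*x^4 + 90*x^3 - 270*x^2 + 405*x - 243

Expanding det(x·I − A) (e.g. by cofactor expansion or by noting that A is similar to its Jordan form J, which has the same characteristic polynomial as A) gives
  χ_A(x) = x^5 - 15*x^4 + 90*x^3 - 270*x^2 + 405*x - 243
which factors as (x - 3)^5. The eigenvalues (with algebraic multiplicities) are λ = 3 with multiplicity 5.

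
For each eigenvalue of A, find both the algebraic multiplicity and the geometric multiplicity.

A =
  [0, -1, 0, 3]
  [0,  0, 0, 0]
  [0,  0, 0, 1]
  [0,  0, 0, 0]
λ = 0: alg = 4, geom = 2

Step 1 — factor the characteristic polynomial to read off the algebraic multiplicities:
  χ_A(x) = x^4

Step 2 — compute geometric multiplicities via the rank-nullity identity g(λ) = n − rank(A − λI):
  rank(A − (0)·I) = 2, so dim ker(A − (0)·I) = n − 2 = 2

Summary:
  λ = 0: algebraic multiplicity = 4, geometric multiplicity = 2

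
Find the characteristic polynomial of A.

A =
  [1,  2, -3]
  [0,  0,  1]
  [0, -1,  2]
x^3 - 3*x^2 + 3*x - 1

Expanding det(x·I − A) (e.g. by cofactor expansion or by noting that A is similar to its Jordan form J, which has the same characteristic polynomial as A) gives
  χ_A(x) = x^3 - 3*x^2 + 3*x - 1
which factors as (x - 1)^3. The eigenvalues (with algebraic multiplicities) are λ = 1 with multiplicity 3.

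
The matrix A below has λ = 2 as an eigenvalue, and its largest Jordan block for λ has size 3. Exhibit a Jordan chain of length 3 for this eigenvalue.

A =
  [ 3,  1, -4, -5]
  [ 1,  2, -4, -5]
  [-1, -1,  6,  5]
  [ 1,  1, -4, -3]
A Jordan chain for λ = 2 of length 3:
v_1 = (1, 0, -1, 1)ᵀ
v_2 = (1, 1, -1, 1)ᵀ
v_3 = (1, 0, 0, 0)ᵀ

Let N = A − (2)·I. We want v_3 with N^3 v_3 = 0 but N^2 v_3 ≠ 0; then v_{j-1} := N · v_j for j = 3, …, 2.

Pick v_3 = (1, 0, 0, 0)ᵀ.
Then v_2 = N · v_3 = (1, 1, -1, 1)ᵀ.
Then v_1 = N · v_2 = (1, 0, -1, 1)ᵀ.

Sanity check: (A − (2)·I) v_1 = (0, 0, 0, 0)ᵀ = 0. ✓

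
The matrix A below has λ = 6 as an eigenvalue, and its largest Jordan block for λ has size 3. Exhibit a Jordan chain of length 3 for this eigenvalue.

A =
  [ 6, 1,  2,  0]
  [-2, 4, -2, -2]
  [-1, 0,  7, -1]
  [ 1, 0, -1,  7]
A Jordan chain for λ = 6 of length 3:
v_1 = (-4, 4, -2, 2)ᵀ
v_2 = (0, -2, -1, 1)ᵀ
v_3 = (1, 0, 0, 0)ᵀ

Let N = A − (6)·I. We want v_3 with N^3 v_3 = 0 but N^2 v_3 ≠ 0; then v_{j-1} := N · v_j for j = 3, …, 2.

Pick v_3 = (1, 0, 0, 0)ᵀ.
Then v_2 = N · v_3 = (0, -2, -1, 1)ᵀ.
Then v_1 = N · v_2 = (-4, 4, -2, 2)ᵀ.

Sanity check: (A − (6)·I) v_1 = (0, 0, 0, 0)ᵀ = 0. ✓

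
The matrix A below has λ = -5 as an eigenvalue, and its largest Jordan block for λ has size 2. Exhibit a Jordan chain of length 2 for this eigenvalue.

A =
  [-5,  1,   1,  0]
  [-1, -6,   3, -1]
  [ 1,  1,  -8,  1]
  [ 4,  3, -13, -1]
A Jordan chain for λ = -5 of length 2:
v_1 = (0, -1, 1, 4)ᵀ
v_2 = (1, 0, 0, 0)ᵀ

Let N = A − (-5)·I. We want v_2 with N^2 v_2 = 0 but N^1 v_2 ≠ 0; then v_{j-1} := N · v_j for j = 2, …, 2.

Pick v_2 = (1, 0, 0, 0)ᵀ.
Then v_1 = N · v_2 = (0, -1, 1, 4)ᵀ.

Sanity check: (A − (-5)·I) v_1 = (0, 0, 0, 0)ᵀ = 0. ✓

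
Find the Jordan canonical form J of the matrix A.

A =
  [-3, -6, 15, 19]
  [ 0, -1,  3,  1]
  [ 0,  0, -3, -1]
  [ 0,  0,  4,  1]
J_1(-3) ⊕ J_3(-1)

The characteristic polynomial is
  det(x·I − A) = x^4 + 6*x^3 + 12*x^2 + 10*x + 3 = (x + 1)^3*(x + 3)

Eigenvalues and multiplicities (the geometric multiplicity of λ is n − rank(A − λI), which equals the number of Jordan blocks for λ):
  λ = -3: algebraic multiplicity = 1, geometric multiplicity = 1
  λ = -1: algebraic multiplicity = 3, geometric multiplicity = 1

Determining the block sizes for each eigenvalue:
  λ = -3: one block (gm = 1), so the single block has size am = 1 → block sizes [1]
  λ = -1: one block (gm = 1), so the single block has size am = 3 → block sizes [3]

Assembling the blocks gives a Jordan form
J =
  [-3,  0,  0,  0]
  [ 0, -1,  1,  0]
  [ 0,  0, -1,  1]
  [ 0,  0,  0, -1]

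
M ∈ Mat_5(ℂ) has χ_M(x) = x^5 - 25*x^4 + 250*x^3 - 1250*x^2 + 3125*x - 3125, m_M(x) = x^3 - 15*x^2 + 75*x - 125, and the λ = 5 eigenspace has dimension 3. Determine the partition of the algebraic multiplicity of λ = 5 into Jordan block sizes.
Block sizes for λ = 5: [3, 1, 1]

Step 1 — from the characteristic polynomial, algebraic multiplicity of λ = 5 is 5. From dim ker(M − (5)·I) = 3, there are exactly 3 Jordan blocks for λ = 5.
Step 2 — from the minimal polynomial, the factor (x − 5)^3 tells us the largest block for λ = 5 has size 3.
Step 3 — with total size 5, 3 blocks, and largest block 3, the block sizes (in nonincreasing order) are [3, 1, 1].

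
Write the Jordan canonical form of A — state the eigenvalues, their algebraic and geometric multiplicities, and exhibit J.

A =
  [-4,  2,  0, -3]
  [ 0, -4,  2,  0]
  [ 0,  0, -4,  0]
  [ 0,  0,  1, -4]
J_3(-4) ⊕ J_1(-4)

The characteristic polynomial is
  det(x·I − A) = x^4 + 16*x^3 + 96*x^2 + 256*x + 256 = (x + 4)^4

Eigenvalues and multiplicities (the geometric multiplicity of λ is n − rank(A − λI), which equals the number of Jordan blocks for λ):
  λ = -4: algebraic multiplicity = 4, geometric multiplicity = 2

Determining the block sizes for each eigenvalue:
  λ = -4: with am = 4 and gm = 2, the partition is not yet determined (e.g. several partitions of 4 into 2 parts exist). Let N = A − (-4)·I. Computing rank(N^1) = 2, rank(N^2) = 1, rank(N^3) = 0; the number of blocks of size ≥ j is rank(N^{j−1}) − rank(N^j), giving [2, 1, 1]. So we have 1 block(s) of size 3, 1 block(s) of size 1 → block sizes [3, 1]

Assembling the blocks gives a Jordan form
J =
  [-4,  1,  0,  0]
  [ 0, -4,  1,  0]
  [ 0,  0, -4,  0]
  [ 0,  0,  0, -4]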